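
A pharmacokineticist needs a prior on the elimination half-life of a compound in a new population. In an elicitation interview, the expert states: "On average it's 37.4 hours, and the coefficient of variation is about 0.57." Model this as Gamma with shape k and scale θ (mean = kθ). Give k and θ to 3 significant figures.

For Gamma(k, scale θ): mean = kθ, variance = kθ², so CV = 1/√k.
CV = 0.57, hence k = 1/CV² = 3.08.
Then θ = mean/k = 37.4/3.08 = 12.2.

k ≈ 3.08, θ ≈ 12.2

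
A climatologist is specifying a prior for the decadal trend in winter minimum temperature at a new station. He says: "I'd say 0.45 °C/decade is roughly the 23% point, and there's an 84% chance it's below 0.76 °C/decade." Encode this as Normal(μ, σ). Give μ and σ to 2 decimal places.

μ = 0.58, σ = 0.18

The p-quantile of Normal(μ,σ) is μ + z_p·σ, with z_{0.23} = -0.7388 and z_{0.84} = 0.9945.
Eliminate σ: μ = (z₂·x₁ − z₁·x₂)/(z₂ − z₁) = (0.9945·0.45 − (-0.7388)·0.76)/1.733 = 0.58.
Then σ = (x₂ − x₁)/(z₂ − z₁) = (0.76 − 0.45)/1.733 = 0.18.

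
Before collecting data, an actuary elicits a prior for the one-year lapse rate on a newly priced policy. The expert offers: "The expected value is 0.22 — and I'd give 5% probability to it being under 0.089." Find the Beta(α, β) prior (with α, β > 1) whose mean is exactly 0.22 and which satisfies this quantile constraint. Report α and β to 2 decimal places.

With mean 0.22 fixed, write α = 0.22s, β = 0.78s where s = α+β.
Need P(θ < 0.089) = 0.05 under Beta(0.22s, 0.78s). Normal approximation: (q−m)/√(m(1−m)/s) ≈ z_{0.05} = -1.64, so s ≈ 0.22·0.78·(-1.64)²/(0.089−0.22)² = 27.1.
At s = 27.1: P(θ<0.089) ≈ 0.026. Adjusting to match 0.05 gives s ≈ 20.10.
So α = 0.22·20.10 ≈ 4.42, β = 0.78·20.10 ≈ 15.68.

α ≈ 4.42, β ≈ 15.68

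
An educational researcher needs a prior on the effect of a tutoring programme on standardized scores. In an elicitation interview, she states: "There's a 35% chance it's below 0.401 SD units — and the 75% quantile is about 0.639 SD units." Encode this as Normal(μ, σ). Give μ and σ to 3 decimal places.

μ = 0.488, σ = 0.225

The p-quantile of Normal(μ,σ) is μ + z_p·σ, with z_{0.35} = -0.3853 and z_{0.75} = 0.6745.
Eliminate σ: μ = (z₂·x₁ − z₁·x₂)/(z₂ − z₁) = (0.6745·0.401 − (-0.3853)·0.639)/1.06 = 0.488.
Then σ = (x₂ − x₁)/(z₂ − z₁) = (0.639 − 0.401)/1.06 = 0.225.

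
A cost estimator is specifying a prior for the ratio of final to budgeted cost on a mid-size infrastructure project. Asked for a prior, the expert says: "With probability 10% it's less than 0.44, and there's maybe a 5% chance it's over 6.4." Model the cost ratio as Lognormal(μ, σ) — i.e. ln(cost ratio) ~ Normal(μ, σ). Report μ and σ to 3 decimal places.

If T ~ Lognormal(μ,σ) then ln T ~ Normal(μ,σ), so the p-quantile of ln T is μ + z_p·σ.
ln(0.44) = -0.821 and ln(6.4) = 1.856; z_{0.1} = -1.282, z_{0.95} = 1.645.
σ = (1.856 − -0.821)/(1.645 − (-1.282)) = 0.915.
μ = -0.821 − (-1.282)·0.915 = 0.351.

μ ≈ 0.351, σ ≈ 0.915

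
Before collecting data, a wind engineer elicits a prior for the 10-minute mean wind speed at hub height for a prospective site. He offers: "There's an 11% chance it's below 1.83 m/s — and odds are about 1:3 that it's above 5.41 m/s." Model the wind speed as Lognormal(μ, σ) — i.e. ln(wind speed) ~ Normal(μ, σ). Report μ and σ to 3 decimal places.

If T ~ Lognormal(μ,σ) then ln T ~ Normal(μ,σ), so the p-quantile of ln T is μ + z_p·σ.
ln(1.83) = 0.6043 and ln(5.41) = 1.688; z_{0.11} = -1.227, z_{0.75} = 0.6745.
σ = (1.688 − 0.6043)/(0.6745 − (-1.227)) = 0.570.
μ = 0.6043 − (-1.227)·0.570 = 1.304.

μ ≈ 1.304, σ ≈ 0.570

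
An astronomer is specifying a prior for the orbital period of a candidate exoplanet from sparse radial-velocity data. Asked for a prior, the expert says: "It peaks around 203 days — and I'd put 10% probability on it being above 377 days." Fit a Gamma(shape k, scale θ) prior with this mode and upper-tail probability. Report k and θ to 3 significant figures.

k ≈ 5.98, θ ≈ 40.8

Gamma(k,θ) with k>1 has mode (k−1)θ, so θ = 203/(k−1).
Need P(X < 377) = 0.9 with θ tied to k this way. Start at k = 2, θ = 203: P(X<377) ≈ 0.554.
Too low — raise k to concentrate. Iterating converges to k ≈ 5.98.
Then θ = 203/(5.98−1) ≈ 40.8.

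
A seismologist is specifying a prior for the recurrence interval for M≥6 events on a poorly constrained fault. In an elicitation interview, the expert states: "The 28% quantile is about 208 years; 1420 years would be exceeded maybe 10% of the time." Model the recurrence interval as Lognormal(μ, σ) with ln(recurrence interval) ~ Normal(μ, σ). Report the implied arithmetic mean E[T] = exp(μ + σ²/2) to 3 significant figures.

E[T] ≈ 645 years

If T ~ Lognormal(μ,σ) then ln T ~ Normal(μ,σ), so the p-quantile of ln T is μ + z_p·σ.
ln(208) = 5.338 and ln(1420) = 7.258; z_{0.28} = -0.5828, z_{0.9} = 1.282.
σ = (7.258 − 5.338)/(1.282 − (-0.5828)) = 1.030.
μ = 5.338 − (-0.5828)·1.030 = 5.938.
E[T] = exp(μ + σ²/2) = exp(5.938 + 0.5308) = 645 years.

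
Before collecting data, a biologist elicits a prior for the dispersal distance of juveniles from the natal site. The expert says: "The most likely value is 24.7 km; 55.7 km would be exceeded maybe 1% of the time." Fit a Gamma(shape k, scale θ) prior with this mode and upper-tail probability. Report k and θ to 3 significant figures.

k ≈ 8.25, θ ≈ 3.4

Gamma(k,θ) with k>1 has mode (k−1)θ, so θ = 24.7/(k−1).
Need P(X < 55.7) = 0.99 with θ tied to k this way. Start at k = 2, θ = 24.7: P(X<55.7) ≈ 0.659.
Too low — raise k to concentrate. Iterating converges to k ≈ 8.25.
Then θ = 24.7/(8.25−1) ≈ 3.4.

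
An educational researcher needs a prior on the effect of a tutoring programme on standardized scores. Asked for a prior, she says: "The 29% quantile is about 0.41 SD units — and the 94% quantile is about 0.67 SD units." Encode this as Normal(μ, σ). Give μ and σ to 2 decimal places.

The p-quantile of Normal(μ,σ) is μ + z_p·σ, with z_{0.29} = -0.5534 and z_{0.94} = 1.555.
Eliminate σ: μ = (z₂·x₁ − z₁·x₂)/(z₂ − z₁) = (1.555·0.41 − (-0.5534)·0.67)/2.108 = 0.48.
Then σ = (x₂ − x₁)/(z₂ − z₁) = (0.67 − 0.41)/2.108 = 0.12.

μ = 0.48, σ = 0.12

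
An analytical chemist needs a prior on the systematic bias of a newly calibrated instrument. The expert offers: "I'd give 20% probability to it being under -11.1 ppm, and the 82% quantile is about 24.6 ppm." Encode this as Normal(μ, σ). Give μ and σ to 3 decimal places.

μ = 6.001, σ = 20.319

For Normal(μ,σ), the p-quantile is μ + z_p·σ. Here z_{0.2} = -0.8416, z_{0.82} = 0.9154.
So -11.1 = μ − 0.8416σ and 24.6 = μ + 0.9154σ.
Subtracting: σ = (24.6 − -11.1)/(0.9154 − (-0.8416)) = 20.319.
Then μ = -11.1 − (-0.8416)·20.319 = 6.001.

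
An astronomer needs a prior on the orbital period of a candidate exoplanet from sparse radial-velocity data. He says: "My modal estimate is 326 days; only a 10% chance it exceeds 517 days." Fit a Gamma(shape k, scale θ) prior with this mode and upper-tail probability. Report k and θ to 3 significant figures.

k ≈ 9.82, θ ≈ 36.9

Gamma(k,θ) with k>1 has mode (k−1)θ, so θ = 326/(k−1).
Need P(X < 517) = 0.9 with θ tied to k this way. Start at k = 2, θ = 326: P(X<517) ≈ 0.470.
Too low — raise k to concentrate. Iterating converges to k ≈ 9.82.
Then θ = 326/(9.82−1) ≈ 36.9.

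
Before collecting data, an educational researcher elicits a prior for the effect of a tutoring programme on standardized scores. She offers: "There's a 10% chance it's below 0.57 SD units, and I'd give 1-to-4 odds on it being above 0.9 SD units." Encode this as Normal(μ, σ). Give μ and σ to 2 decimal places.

μ = 0.77, σ = 0.16

The p-quantile of Normal(μ,σ) is μ + z_p·σ, with z_{0.1} = -1.282 and z_{0.8} = 0.8416.
Eliminate σ: μ = (z₂·x₁ − z₁·x₂)/(z₂ − z₁) = (0.8416·0.57 − (-1.282)·0.9)/2.123 = 0.77.
Then σ = (x₂ − x₁)/(z₂ − z₁) = (0.9 − 0.57)/2.123 = 0.16.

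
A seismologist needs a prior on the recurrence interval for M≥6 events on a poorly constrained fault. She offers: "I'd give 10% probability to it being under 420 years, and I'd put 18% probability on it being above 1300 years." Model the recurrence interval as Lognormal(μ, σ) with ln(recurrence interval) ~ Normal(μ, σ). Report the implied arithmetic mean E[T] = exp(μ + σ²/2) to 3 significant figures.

E[T] ≈ 927 years

If T ~ Lognormal(μ,σ) then ln T ~ Normal(μ,σ), so the p-quantile of ln T is μ + z_p·σ.
ln(420) = 6.04 and ln(1300) = 7.17; z_{0.1} = -1.282, z_{0.82} = 0.9154.
σ = (7.17 − 6.04)/(0.9154 − (-1.282)) = 0.514.
μ = 6.04 − (-1.282)·0.514 = 6.699.
E[T] = exp(μ + σ²/2) = exp(6.699 + 0.1323) = 927 years.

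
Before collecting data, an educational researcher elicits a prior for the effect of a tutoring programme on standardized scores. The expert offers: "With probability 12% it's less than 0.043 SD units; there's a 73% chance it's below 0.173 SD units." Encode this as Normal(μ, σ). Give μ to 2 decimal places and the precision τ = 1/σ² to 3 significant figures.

μ = 0.13, τ = 189

The p-quantile of Normal(μ,σ) is μ + z_p·σ, with z_{0.12} = -1.175 and z_{0.73} = 0.6128.
Eliminate σ: μ = (z₂·x₁ − z₁·x₂)/(z₂ − z₁) = (0.6128·0.043 − (-1.175)·0.173)/1.788 = 0.13.
Then σ = (x₂ − x₁)/(z₂ − z₁) = (0.173 − 0.043)/1.788 = 0.07.
Precision τ = 1/σ² = 1/0.07272² = 189.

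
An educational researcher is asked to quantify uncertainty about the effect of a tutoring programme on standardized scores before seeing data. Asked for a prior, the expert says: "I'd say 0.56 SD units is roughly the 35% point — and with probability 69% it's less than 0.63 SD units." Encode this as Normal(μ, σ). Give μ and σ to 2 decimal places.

The p-quantile of Normal(μ,σ) is μ + z_p·σ, with z_{0.35} = -0.3853 and z_{0.69} = 0.4959.
Eliminate σ: μ = (z₂·x₁ − z₁·x₂)/(z₂ − z₁) = (0.4959·0.56 − (-0.3853)·0.63)/0.8812 = 0.59.
Then σ = (x₂ − x₁)/(z₂ − z₁) = (0.63 − 0.56)/0.8812 = 0.08.

μ = 0.59, σ = 0.08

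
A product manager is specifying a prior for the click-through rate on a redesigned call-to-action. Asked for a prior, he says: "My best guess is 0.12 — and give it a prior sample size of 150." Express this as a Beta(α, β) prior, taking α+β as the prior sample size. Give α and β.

α = 18, β = 132

Under the effective-sample-size interpretation, Beta(α, β) has prior mean α/(α+β) and prior sample size α+β.
So α+β = 150 and α/(α+β) = 0.12, giving α = 0.12·150 = 18 and β = 150 − 18 = 132.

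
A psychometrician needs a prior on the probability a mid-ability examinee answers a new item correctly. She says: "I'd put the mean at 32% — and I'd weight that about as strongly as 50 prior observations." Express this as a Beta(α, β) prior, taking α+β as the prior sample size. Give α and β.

Under the effective-sample-size interpretation, Beta(α, β) has prior mean α/(α+β) and prior sample size α+β.
So α+β = 50 and α/(α+β) = 0.32, giving α = 0.32·50 = 16 and β = 50 − 16 = 34.

α = 16, β = 34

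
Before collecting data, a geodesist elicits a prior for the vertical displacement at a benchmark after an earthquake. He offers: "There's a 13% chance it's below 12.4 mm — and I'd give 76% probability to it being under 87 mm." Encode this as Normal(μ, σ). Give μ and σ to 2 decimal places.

μ = 58.25, σ = 40.71

For Normal(μ,σ), the p-quantile is μ + z_p·σ. Here z_{0.13} = -1.126, z_{0.76} = 0.7063.
So 12.4 = μ − 1.126σ and 87 = μ + 0.7063σ.
Subtracting: σ = (87 − 12.4)/(0.7063 − (-1.126)) = 40.71.
Then μ = 12.4 − (-1.126)·40.71 = 58.25.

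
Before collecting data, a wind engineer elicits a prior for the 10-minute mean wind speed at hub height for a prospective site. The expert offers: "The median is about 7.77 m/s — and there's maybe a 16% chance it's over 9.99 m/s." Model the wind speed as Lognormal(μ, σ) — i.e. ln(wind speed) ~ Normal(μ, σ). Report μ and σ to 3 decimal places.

If T ~ Lognormal(μ,σ) then ln T ~ Normal(μ,σ), so the p-quantile of ln T is μ + z_p·σ.
ln(7.77) = 2.05 and ln(9.99) = 2.302; z_{0.5} = 0, z_{0.84} = 0.9945.
σ = (2.302 − 2.05)/(0.9945 − (0)) = 0.253.
μ = 2.05 − (0)·0.253 = 2.050.

μ ≈ 2.050, σ ≈ 0.253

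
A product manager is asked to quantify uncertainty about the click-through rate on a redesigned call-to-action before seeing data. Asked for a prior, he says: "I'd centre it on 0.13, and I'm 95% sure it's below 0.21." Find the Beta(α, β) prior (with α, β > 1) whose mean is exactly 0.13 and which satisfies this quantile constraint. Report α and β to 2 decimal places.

α ≈ 7.31, β ≈ 48.90

With mean 0.13 fixed, write α = 0.13s, β = 0.87s where s = α+β.
Need P(θ < 0.21) = 0.95 under Beta(0.13s, 0.87s). Normal approximation: (q−m)/√(m(1−m)/s) ≈ z_{0.95} = 1.64, so s ≈ 0.13·0.87·(1.64)²/(0.21−0.13)² = 47.8.
At s = 47.8: P(θ<0.21) ≈ 0.937. Adjusting to match 0.95 gives s ≈ 56.20.
So α = 0.13·56.20 ≈ 7.31, β = 0.87·56.20 ≈ 48.90.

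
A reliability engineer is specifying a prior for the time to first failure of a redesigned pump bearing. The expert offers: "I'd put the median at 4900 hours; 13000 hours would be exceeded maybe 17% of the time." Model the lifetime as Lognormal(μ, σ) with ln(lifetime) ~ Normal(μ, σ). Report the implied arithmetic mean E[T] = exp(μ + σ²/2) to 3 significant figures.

E[T] ≈ 8270 hours

If T ~ Lognormal(μ,σ) then ln T ~ Normal(μ,σ), so the p-quantile of ln T is μ + z_p·σ.
ln(4900) = 8.497 and ln(13000) = 9.473; z_{0.5} = 0, z_{0.83} = 0.9542.
σ = (9.473 − 8.497)/(0.9542 − (0)) = 1.023.
μ = 8.497 − (0)·1.023 = 8.497.
E[T] = exp(μ + σ²/2) = exp(8.497 + 0.5228) = 8270 hours.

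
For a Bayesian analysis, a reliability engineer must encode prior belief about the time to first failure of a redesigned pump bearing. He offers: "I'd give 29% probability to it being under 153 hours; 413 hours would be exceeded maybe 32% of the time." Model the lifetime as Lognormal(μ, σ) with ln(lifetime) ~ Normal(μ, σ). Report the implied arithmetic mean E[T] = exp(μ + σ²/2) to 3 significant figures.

If T ~ Lognormal(μ,σ) then ln T ~ Normal(μ,σ), so the p-quantile of ln T is μ + z_p·σ.
ln(153) = 5.03 and ln(413) = 6.023; z_{0.29} = -0.5534, z_{0.68} = 0.4677.
σ = (6.023 − 5.03)/(0.4677 − (-0.5534)) = 0.973.
μ = 5.03 − (-0.5534)·0.973 = 5.569.
E[T] = exp(μ + σ²/2) = exp(5.569 + 0.4729) = 421 hours.

E[T] ≈ 421 hours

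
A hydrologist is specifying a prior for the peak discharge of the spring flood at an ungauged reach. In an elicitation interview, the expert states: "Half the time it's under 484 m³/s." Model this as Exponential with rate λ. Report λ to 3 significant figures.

λ ≈ 0.00143

Exponential median = ln 2 / λ, so λ = ln 2 / 484.0 = 0.00143.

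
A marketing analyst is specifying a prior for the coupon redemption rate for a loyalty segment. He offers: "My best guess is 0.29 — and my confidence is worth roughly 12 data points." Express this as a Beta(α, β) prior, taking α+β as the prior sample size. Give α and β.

α = 3.48, β = 8.52

Under the effective-sample-size interpretation, Beta(α, β) has prior mean α/(α+β) and prior sample size α+β.
So α+β = 12 and α/(α+β) = 0.29, giving α = 0.29·12 = 3.48 and β = 12 − 3.48 = 8.52.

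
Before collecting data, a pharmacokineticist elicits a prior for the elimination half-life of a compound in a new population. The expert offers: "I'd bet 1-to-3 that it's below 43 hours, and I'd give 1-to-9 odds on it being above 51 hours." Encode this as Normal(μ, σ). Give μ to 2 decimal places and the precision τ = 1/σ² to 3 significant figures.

μ = 45.76, τ = 0.0598

For Normal(μ,σ), the p-quantile is μ + z_p·σ. Here z_{0.25} = -0.6745, z_{0.9} = 1.282.
So 43 = μ − 0.6745σ and 51 = μ + 1.282σ.
Subtracting: σ = (51 − 43)/(1.282 − (-0.6745)) = 4.09.
Then μ = 43 − (-0.6745)·4.09 = 45.76.
Precision τ = 1/σ² = 1/4.09² = 0.0598.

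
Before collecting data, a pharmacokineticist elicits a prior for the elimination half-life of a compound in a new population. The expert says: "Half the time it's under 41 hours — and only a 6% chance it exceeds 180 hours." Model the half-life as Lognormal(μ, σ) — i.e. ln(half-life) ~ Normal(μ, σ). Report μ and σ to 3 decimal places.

μ ≈ 3.714, σ ≈ 0.952

If T ~ Lognormal(μ,σ) then ln T ~ Normal(μ,σ), so the p-quantile of ln T is μ + z_p·σ.
ln(41) = 3.714 and ln(180) = 5.193; z_{0.5} = 0, z_{0.94} = 1.555.
σ = (5.193 − 3.714)/(1.555 − (0)) = 0.952.
μ = 3.714 − (0)·0.952 = 3.714.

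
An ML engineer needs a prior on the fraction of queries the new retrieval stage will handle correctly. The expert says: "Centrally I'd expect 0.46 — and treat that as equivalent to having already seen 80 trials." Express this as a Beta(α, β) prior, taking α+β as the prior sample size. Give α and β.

α = 36.8, β = 43.2

Under the effective-sample-size interpretation, Beta(α, β) has prior mean α/(α+β) and prior sample size α+β.
So α+β = 80 and α/(α+β) = 0.46, giving α = 0.46·80 = 36.8 and β = 80 − 36.8 = 43.2.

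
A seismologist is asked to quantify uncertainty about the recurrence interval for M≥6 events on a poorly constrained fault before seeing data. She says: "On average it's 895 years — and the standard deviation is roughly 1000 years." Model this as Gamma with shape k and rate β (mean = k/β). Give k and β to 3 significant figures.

k ≈ 0.801, β ≈ 0.000895

For Gamma(k, rate β): mean = k/β, variance = k/β², so CV = 1/√k.
CV = SD/mean = 1000/895 = 1.117, hence k = 1/CV² = 0.801.
Then β = k/mean = 0.801/895 = 0.000895.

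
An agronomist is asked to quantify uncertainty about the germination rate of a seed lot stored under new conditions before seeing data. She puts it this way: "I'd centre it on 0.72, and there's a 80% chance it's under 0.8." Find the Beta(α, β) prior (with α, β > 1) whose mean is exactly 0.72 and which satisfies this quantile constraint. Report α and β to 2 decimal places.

With mean 0.72 fixed, write α = 0.72s, β = 0.28s where s = α+β.
Need P(θ < 0.8) = 0.8 under Beta(0.72s, 0.28s). Normal approximation: (q−m)/√(m(1−m)/s) ≈ z_{0.8} = 0.842, so s ≈ 0.72·0.28·(0.842)²/(0.8−0.72)² = 22.3.
At s = 22.3: P(θ<0.8) ≈ 0.795. Adjusting to match 0.8 gives s ≈ 23.10.
So α = 0.72·23.10 ≈ 16.63, β = 0.28·23.10 ≈ 6.47.

α ≈ 16.63, β ≈ 6.47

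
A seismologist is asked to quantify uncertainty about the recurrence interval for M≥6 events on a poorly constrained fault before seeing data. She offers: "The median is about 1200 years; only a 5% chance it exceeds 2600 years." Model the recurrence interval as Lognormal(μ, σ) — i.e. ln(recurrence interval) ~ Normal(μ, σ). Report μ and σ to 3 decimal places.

If T ~ Lognormal(μ,σ) then ln T ~ Normal(μ,σ), so the p-quantile of ln T is μ + z_p·σ.
ln(1200) = 7.09 and ln(2600) = 7.863; z_{0.5} = 0, z_{0.95} = 1.645.
σ = (7.863 − 7.09)/(1.645 − (0)) = 0.470.
μ = 7.09 − (0)·0.470 = 7.090.

μ ≈ 7.090, σ ≈ 0.470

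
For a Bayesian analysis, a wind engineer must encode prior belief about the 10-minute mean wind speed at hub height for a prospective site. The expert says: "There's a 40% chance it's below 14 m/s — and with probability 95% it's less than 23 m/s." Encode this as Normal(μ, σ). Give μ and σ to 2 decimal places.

The p-quantile of Normal(μ,σ) is μ + z_p·σ, with z_{0.4} = -0.2533 and z_{0.95} = 1.645.
Eliminate σ: μ = (z₂·x₁ − z₁·x₂)/(z₂ − z₁) = (1.645·14 − (-0.2533)·23)/1.898 = 15.20.
Then σ = (x₂ − x₁)/(z₂ − z₁) = (23 − 14)/1.898 = 4.74.

μ = 15.20, σ = 4.74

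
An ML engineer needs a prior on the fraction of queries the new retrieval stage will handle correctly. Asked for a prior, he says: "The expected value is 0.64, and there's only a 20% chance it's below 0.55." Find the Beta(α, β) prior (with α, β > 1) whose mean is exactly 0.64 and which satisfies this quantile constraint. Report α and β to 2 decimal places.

α ≈ 12.54, β ≈ 7.05

With mean 0.64 fixed, write α = 0.64s, β = 0.36s where s = α+β.
Need P(θ < 0.55) = 0.2 under Beta(0.64s, 0.36s). Normal approximation: (q−m)/√(m(1−m)/s) ≈ z_{0.2} = -0.842, so s ≈ 0.64·0.36·(-0.842)²/(0.55−0.64)² = 20.1.
At s = 20.1: P(θ<0.55) ≈ 0.197. Adjusting to match 0.2 gives s ≈ 19.59.
So α = 0.64·19.59 ≈ 12.54, β = 0.36·19.59 ≈ 7.05.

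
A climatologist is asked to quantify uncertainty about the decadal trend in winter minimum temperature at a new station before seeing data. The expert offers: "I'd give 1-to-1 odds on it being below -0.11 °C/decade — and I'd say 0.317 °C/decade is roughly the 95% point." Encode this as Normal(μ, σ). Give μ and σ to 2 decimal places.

μ = -0.11, σ = 0.26

For Normal(μ,σ), the p-quantile is μ + z_p·σ. Here z_{0.5} = 0, z_{0.95} = 1.645.
So -0.11 = μ + 0σ and 0.317 = μ + 1.645σ.
Subtracting: σ = (0.317 − -0.11)/(1.645 − (0)) = 0.26.
Then μ = -0.11 − (0)·0.26 = -0.11.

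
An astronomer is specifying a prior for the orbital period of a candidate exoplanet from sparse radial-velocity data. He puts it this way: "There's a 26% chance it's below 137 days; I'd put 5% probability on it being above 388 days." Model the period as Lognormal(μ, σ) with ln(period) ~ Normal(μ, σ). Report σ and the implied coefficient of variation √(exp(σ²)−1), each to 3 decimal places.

σ ≈ 0.455, CV ≈ 0.480

If T ~ Lognormal(μ,σ) then ln T ~ Normal(μ,σ), so the p-quantile of ln T is μ + z_p·σ.
ln(137) = 4.92 and ln(388) = 5.961; z_{0.26} = -0.6433, z_{0.95} = 1.645.
σ = (5.961 − 4.92)/(1.645 − (-0.6433)) = 0.455.
μ = 4.92 − (-0.6433)·0.455 = 5.213.
CV = √(exp(σ²)−1) = √(exp(0.2070)−1) = 0.480.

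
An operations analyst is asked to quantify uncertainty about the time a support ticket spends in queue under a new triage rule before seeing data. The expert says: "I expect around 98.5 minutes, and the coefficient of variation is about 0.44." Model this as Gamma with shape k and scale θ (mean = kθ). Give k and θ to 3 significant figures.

For Gamma(k, scale θ): mean = kθ, variance = kθ², so CV = 1/√k.
CV = 0.44, hence k = 1/CV² = 5.17.
Then θ = mean/k = 98.5/5.17 = 19.1.

k ≈ 5.17, θ ≈ 19.1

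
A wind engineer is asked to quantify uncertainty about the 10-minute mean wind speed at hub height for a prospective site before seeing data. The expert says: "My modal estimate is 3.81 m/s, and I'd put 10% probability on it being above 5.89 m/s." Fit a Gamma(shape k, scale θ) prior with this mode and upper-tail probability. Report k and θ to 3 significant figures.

Gamma(k,θ) with k>1 has mode (k−1)θ, so θ = 3.81/(k−1).
Need P(X < 5.89) = 0.9 with θ tied to k this way. Start at k = 2, θ = 3.81: P(X<5.89) ≈ 0.457.
Too low — raise k to concentrate. Iterating converges to k ≈ 10.8.
Then θ = 3.81/(10.8−1) ≈ 0.387.

k ≈ 10.8, θ ≈ 0.387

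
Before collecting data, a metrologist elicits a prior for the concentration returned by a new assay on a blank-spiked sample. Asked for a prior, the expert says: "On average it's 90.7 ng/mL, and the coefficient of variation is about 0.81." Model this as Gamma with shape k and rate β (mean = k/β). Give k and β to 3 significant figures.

k ≈ 1.52, β ≈ 0.0168

For Gamma(k, rate β): mean = k/β, variance = k/β², so CV = 1/√k.
CV = 0.81, hence k = 1/CV² = 1.52.
Then β = k/mean = 1.52/90.7 = 0.0168.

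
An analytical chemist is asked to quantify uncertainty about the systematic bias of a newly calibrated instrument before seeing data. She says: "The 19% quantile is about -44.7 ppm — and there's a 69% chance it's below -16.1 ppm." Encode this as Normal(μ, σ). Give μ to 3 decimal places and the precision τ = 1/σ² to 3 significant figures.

μ = -26.423, τ = 0.00231

For Normal(μ,σ), the p-quantile is μ + z_p·σ. Here z_{0.19} = -0.8779, z_{0.69} = 0.4959.
So -44.7 = μ − 0.8779σ and -16.1 = μ + 0.4959σ.
Subtracting: σ = (-16.1 − -44.7)/(0.4959 − (-0.8779)) = 20.819.
Then μ = -44.7 − (-0.8779)·20.819 = -26.423.
Precision τ = 1/σ² = 1/20.82² = 0.00231.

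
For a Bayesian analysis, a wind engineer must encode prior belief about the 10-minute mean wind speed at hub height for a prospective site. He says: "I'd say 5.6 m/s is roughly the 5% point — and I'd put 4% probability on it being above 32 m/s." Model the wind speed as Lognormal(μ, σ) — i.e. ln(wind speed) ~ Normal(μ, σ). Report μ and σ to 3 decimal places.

If T ~ Lognormal(μ,σ) then ln T ~ Normal(μ,σ), so the p-quantile of ln T is μ + z_p·σ.
ln(5.6) = 1.723 and ln(32) = 3.466; z_{0.05} = -1.645, z_{0.96} = 1.751.
σ = (3.466 − 1.723)/(1.751 − (-1.645)) = 0.513.
μ = 1.723 − (-1.645)·0.513 = 2.567.

μ ≈ 2.567, σ ≈ 0.513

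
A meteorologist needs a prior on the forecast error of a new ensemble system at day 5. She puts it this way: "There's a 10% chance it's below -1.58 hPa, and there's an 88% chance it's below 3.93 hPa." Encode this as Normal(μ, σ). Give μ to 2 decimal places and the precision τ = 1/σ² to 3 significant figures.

The p-quantile of Normal(μ,σ) is μ + z_p·σ, with z_{0.1} = -1.282 and z_{0.88} = 1.175.
Eliminate σ: μ = (z₂·x₁ − z₁·x₂)/(z₂ − z₁) = (1.175·-1.58 − (-1.282)·3.93)/2.457 = 1.29.
Then σ = (x₂ − x₁)/(z₂ − z₁) = (3.93 − -1.58)/2.457 = 2.24.
Precision τ = 1/σ² = 1/2.243² = 0.199.

μ = 1.29, τ = 0.199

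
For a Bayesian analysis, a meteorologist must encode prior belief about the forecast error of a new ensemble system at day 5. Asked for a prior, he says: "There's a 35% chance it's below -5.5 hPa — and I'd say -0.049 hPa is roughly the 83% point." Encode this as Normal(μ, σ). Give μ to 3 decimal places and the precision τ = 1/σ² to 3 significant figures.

For Normal(μ,σ), the p-quantile is μ + z_p·σ. Here z_{0.35} = -0.3853, z_{0.83} = 0.9542.
So -5.5 = μ − 0.3853σ and -0.049 = μ + 0.9542σ.
Subtracting: σ = (-0.049 − -5.5)/(0.9542 − (-0.3853)) = 4.069.
Then μ = -5.5 − (-0.3853)·4.069 = -3.932.
Precision τ = 1/σ² = 1/4.069² = 0.0604.

μ = -3.932, τ = 0.0604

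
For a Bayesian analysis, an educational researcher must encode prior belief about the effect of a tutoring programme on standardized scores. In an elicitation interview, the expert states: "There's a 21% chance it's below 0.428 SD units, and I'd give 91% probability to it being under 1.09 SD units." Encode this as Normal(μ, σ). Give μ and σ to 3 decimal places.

μ = 0.677, σ = 0.308

The p-quantile of Normal(μ,σ) is μ + z_p·σ, with z_{0.21} = -0.8064 and z_{0.91} = 1.341.
Eliminate σ: μ = (z₂·x₁ − z₁·x₂)/(z₂ − z₁) = (1.341·0.428 − (-0.8064)·1.09)/2.147 = 0.677.
Then σ = (x₂ − x₁)/(z₂ − z₁) = (1.09 − 0.428)/2.147 = 0.308.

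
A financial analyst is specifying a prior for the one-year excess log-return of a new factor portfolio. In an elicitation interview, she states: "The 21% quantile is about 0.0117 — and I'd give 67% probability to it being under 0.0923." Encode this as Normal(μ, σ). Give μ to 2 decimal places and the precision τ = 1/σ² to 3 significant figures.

For Normal(μ,σ), the p-quantile is μ + z_p·σ. Here z_{0.21} = -0.8064, z_{0.67} = 0.4399.
So 0.0117 = μ − 0.8064σ and 0.0923 = μ + 0.4399σ.
Subtracting: σ = (0.0923 − 0.0117)/(0.4399 − (-0.8064)) = 0.06.
Then μ = 0.0117 − (-0.8064)·0.06 = 0.06.
Precision τ = 1/σ² = 1/0.06467² = 239.

μ = 0.06, τ = 239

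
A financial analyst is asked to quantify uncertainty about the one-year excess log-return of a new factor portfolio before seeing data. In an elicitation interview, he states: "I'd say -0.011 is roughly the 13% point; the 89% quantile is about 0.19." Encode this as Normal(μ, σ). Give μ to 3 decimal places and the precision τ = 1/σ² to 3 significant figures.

For Normal(μ,σ), the p-quantile is μ + z_p·σ. Here z_{0.13} = -1.126, z_{0.89} = 1.227.
So -0.011 = μ − 1.126σ and 0.19 = μ + 1.227σ.
Subtracting: σ = (0.19 − -0.011)/(1.227 − (-1.126)) = 0.085.
Then μ = -0.011 − (-1.126)·0.085 = 0.085.
Precision τ = 1/σ² = 1/0.08543² = 137.

μ = 0.085, τ = 137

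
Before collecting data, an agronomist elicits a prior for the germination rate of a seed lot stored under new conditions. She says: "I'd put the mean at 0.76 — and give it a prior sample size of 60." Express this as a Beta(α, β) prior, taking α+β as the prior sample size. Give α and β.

α = 45.6, β = 14.4

Under the effective-sample-size interpretation, Beta(α, β) has prior mean α/(α+β) and prior sample size α+β.
So α+β = 60 and α/(α+β) = 0.76, giving α = 0.76·60 = 45.6 and β = 60 − 45.6 = 14.4.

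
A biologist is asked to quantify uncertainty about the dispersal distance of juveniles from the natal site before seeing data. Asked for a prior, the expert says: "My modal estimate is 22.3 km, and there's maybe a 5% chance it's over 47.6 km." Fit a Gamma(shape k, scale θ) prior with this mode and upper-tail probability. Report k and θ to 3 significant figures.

Gamma(k,θ) with k>1 has mode (k−1)θ, so θ = 22.3/(k−1).
Need P(X < 47.6) = 0.95 with θ tied to k this way. Start at k = 2, θ = 22.3: P(X<47.6) ≈ 0.629.
Too low — raise k to concentrate. Iterating converges to k ≈ 5.8.
Then θ = 22.3/(5.8−1) ≈ 4.65.

k ≈ 5.8, θ ≈ 4.65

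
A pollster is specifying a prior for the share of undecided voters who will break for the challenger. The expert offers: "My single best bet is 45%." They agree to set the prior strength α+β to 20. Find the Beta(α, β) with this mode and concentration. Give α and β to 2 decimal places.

α = 9.10, β = 10.90

For α,β > 1 the Beta mode is (α−1)/(α+β−2). With α+β = 20, the mode is (α−1)/18.
Set (α−1)/18 = 0.45 → α = 1 + 0.45·18 = 9.10.
β = 20 − α = 10.90.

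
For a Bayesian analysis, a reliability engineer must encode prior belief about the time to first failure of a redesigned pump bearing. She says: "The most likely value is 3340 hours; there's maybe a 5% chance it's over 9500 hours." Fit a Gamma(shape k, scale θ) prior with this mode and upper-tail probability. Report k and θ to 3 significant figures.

Gamma(k,θ) with k>1 has mode (k−1)θ, so θ = 3340/(k−1).
Need P(X < 9500) = 0.95 with θ tied to k this way. Start at k = 2, θ = 3340: P(X<9500) ≈ 0.776.
Too low — raise k to concentrate. Iterating converges to k ≈ 3.44.
Then θ = 3340/(3.44−1) ≈ 1370.

k ≈ 3.44, θ ≈ 1370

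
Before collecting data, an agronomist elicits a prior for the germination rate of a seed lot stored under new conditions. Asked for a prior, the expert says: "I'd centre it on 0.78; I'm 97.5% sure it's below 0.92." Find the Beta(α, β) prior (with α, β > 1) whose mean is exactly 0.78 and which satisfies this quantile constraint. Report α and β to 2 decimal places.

With mean 0.78 fixed, write α = 0.78s, β = 0.22s where s = α+β.
Need P(θ < 0.92) = 0.975 under Beta(0.78s, 0.22s). Normal approximation: (q−m)/√(m(1−m)/s) ≈ z_{0.975} = 1.96, so s ≈ 0.78·0.22·(1.96)²/(0.92−0.78)² = 33.6.
At s = 33.6: P(θ<0.92) ≈ 0.992. Adjusting to match 0.975 gives s ≈ 23.05.
So α = 0.78·23.05 ≈ 17.98, β = 0.22·23.05 ≈ 5.07.

α ≈ 17.98, β ≈ 5.07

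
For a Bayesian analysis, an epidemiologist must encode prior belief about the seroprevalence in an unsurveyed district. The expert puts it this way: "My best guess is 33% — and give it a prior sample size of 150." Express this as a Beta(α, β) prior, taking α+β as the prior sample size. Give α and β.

α = 49.5, β = 100.5

Under the effective-sample-size interpretation, Beta(α, β) has prior mean α/(α+β) and prior sample size α+β.
So α+β = 150 and α/(α+β) = 0.33, giving α = 0.33·150 = 49.5 and β = 150 − 49.5 = 100.5.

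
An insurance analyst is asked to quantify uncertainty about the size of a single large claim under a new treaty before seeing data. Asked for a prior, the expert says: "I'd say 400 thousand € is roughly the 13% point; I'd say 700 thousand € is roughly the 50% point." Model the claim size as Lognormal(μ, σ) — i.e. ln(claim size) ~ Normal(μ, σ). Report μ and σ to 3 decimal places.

If T ~ Lognormal(μ,σ) then ln T ~ Normal(μ,σ), so the p-quantile of ln T is μ + z_p·σ.
ln(400) = 5.991 and ln(700) = 6.551; z_{0.13} = -1.126, z_{0.5} = 0.
σ = (6.551 − 5.991)/(0 − (-1.126)) = 0.497.
μ = 5.991 − (-1.126)·0.497 = 6.551.

μ ≈ 6.551, σ ≈ 0.497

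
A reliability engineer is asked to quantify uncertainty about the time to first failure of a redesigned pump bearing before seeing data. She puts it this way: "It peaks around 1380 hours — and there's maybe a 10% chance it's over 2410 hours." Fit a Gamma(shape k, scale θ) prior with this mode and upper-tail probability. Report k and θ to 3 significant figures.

k ≈ 7.11, θ ≈ 226

Gamma(k,θ) with k>1 has mode (k−1)θ, so θ = 1380/(k−1).
Need P(X < 2410) = 0.9 with θ tied to k this way. Start at k = 2, θ = 1380: P(X<2410) ≈ 0.521.
Too low — raise k to concentrate. Iterating converges to k ≈ 7.11.
Then θ = 1380/(7.11−1) ≈ 226.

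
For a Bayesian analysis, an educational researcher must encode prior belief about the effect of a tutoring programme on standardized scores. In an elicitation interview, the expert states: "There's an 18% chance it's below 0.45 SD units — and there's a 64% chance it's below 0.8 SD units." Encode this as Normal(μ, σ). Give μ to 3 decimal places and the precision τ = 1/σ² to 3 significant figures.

μ = 0.702, τ = 13.2

The p-quantile of Normal(μ,σ) is μ + z_p·σ, with z_{0.18} = -0.9154 and z_{0.64} = 0.3585.
Eliminate σ: μ = (z₂·x₁ − z₁·x₂)/(z₂ − z₁) = (0.3585·0.45 − (-0.9154)·0.8)/1.274 = 0.702.
Then σ = (x₂ − x₁)/(z₂ − z₁) = (0.8 − 0.45)/1.274 = 0.275.
Precision τ = 1/σ² = 1/0.2748² = 13.2.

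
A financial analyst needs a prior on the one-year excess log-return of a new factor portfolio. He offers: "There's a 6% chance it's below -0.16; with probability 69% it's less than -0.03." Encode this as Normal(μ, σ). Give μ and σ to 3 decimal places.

The p-quantile of Normal(μ,σ) is μ + z_p·σ, with z_{0.06} = -1.555 and z_{0.69} = 0.4959.
Eliminate σ: μ = (z₂·x₁ − z₁·x₂)/(z₂ − z₁) = (0.4959·-0.16 − (-1.555)·-0.03)/2.051 = -0.061.
Then σ = (x₂ − x₁)/(z₂ − z₁) = (-0.03 − -0.16)/2.051 = 0.063.

μ = -0.061, σ = 0.063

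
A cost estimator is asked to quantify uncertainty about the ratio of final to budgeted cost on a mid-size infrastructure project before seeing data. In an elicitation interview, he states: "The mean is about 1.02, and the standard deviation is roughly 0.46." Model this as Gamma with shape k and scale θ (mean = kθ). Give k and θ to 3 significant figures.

For Gamma(k, scale θ): mean = kθ, variance = kθ², so CV = 1/√k.
CV = SD/mean = 0.46/1.02 = 0.451, hence k = 1/CV² = 4.92.
Then θ = mean/k = 1.02/4.92 = 0.207.

k ≈ 4.92, θ ≈ 0.207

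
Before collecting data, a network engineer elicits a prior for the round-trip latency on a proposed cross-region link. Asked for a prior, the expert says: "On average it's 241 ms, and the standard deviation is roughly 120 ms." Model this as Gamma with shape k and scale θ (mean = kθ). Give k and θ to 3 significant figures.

k ≈ 4.03, θ ≈ 59.8

For Gamma(k, scale θ): mean = kθ, variance = kθ², so CV = 1/√k.
CV = SD/mean = 120/241 = 0.4979, hence k = 1/CV² = 4.03.
Then θ = mean/k = 241/4.03 = 59.8.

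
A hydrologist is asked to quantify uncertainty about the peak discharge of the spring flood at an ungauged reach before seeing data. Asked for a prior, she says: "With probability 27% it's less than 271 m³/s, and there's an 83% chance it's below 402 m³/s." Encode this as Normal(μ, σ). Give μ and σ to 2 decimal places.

The p-quantile of Normal(μ,σ) is μ + z_p·σ, with z_{0.27} = -0.6128 and z_{0.83} = 0.9542.
Eliminate σ: μ = (z₂·x₁ − z₁·x₂)/(z₂ − z₁) = (0.9542·271 − (-0.6128)·402)/1.567 = 322.23.
Then σ = (x₂ − x₁)/(z₂ − z₁) = (402 − 271)/1.567 = 83.60.

μ = 322.23, σ = 83.60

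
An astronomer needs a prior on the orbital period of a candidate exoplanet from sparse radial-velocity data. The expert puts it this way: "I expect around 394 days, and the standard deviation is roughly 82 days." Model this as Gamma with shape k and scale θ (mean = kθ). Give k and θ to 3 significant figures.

For Gamma(k, scale θ): mean = kθ, variance = kθ², so CV = 1/√k.
CV = SD/mean = 82/394 = 0.2081, hence k = 1/CV² = 23.1.
Then θ = mean/k = 394/23.1 = 17.1.

k ≈ 23.1, θ ≈ 17.1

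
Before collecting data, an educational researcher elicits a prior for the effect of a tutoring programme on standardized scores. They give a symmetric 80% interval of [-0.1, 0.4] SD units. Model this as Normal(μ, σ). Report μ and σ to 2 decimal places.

A symmetric 80% interval runs μ ± z·σ with z = 1.282.
Half-width = 0.25, so σ = 0.25/1.282 = 0.20.
μ is the interval midpoint, 0.15.

μ = 0.15, σ = 0.20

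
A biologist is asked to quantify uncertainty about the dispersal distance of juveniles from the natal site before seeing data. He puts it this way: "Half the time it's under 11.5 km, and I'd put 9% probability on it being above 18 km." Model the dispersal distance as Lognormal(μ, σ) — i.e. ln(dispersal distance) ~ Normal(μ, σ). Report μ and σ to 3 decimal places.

If T ~ Lognormal(μ,σ) then ln T ~ Normal(μ,σ), so the p-quantile of ln T is μ + z_p·σ.
ln(11.5) = 2.442 and ln(18) = 2.89; z_{0.5} = 0, z_{0.91} = 1.341.
σ = (2.89 − 2.442)/(1.341 − (0)) = 0.334.
μ = 2.442 − (0)·0.334 = 2.442.

μ ≈ 2.442, σ ≈ 0.334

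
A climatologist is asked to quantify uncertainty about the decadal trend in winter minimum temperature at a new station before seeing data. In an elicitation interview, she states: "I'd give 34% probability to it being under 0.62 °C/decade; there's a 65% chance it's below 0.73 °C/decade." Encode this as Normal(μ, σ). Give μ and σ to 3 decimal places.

The p-quantile of Normal(μ,σ) is μ + z_p·σ, with z_{0.34} = -0.4125 and z_{0.65} = 0.3853.
Eliminate σ: μ = (z₂·x₁ − z₁·x₂)/(z₂ − z₁) = (0.3853·0.62 − (-0.4125)·0.73)/0.7978 = 0.677.
Then σ = (x₂ − x₁)/(z₂ − z₁) = (0.73 − 0.62)/0.7978 = 0.138.

μ = 0.677, σ = 0.138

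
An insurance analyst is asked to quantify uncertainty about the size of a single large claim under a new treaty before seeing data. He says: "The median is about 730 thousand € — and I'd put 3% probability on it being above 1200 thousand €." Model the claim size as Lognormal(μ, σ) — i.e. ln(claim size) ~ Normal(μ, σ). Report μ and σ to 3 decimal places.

If T ~ Lognormal(μ,σ) then ln T ~ Normal(μ,σ), so the p-quantile of ln T is μ + z_p·σ.
ln(730) = 6.593 and ln(1200) = 7.09; z_{0.5} = 0, z_{0.97} = 1.881.
σ = (7.09 − 6.593)/(1.881 − (0)) = 0.264.
μ = 6.593 − (0)·0.264 = 6.593.

μ ≈ 6.593, σ ≈ 0.264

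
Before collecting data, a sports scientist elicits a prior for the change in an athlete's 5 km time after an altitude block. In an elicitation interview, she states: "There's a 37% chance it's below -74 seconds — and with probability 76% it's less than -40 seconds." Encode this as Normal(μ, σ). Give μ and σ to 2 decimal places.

The p-quantile of Normal(μ,σ) is μ + z_p·σ, with z_{0.37} = -0.3319 and z_{0.76} = 0.7063.
Eliminate σ: μ = (z₂·x₁ − z₁·x₂)/(z₂ − z₁) = (0.7063·-74 − (-0.3319)·-40)/1.038 = -63.13.
Then σ = (x₂ − x₁)/(z₂ − z₁) = (-40 − -74)/1.038 = 32.75.

μ = -63.13, σ = 32.75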